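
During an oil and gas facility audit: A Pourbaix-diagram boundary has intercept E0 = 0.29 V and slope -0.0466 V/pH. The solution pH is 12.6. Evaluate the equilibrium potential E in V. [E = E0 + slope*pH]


Apply the Pourbaix line equation: E = E0 + slope*pH
E = 0.29 + (-0.0466)*12.6 = 0.29 + (-0.58716) = -0.29716 V
Rounded to 3 decimal places: E = -0.297 V

-0.297 V


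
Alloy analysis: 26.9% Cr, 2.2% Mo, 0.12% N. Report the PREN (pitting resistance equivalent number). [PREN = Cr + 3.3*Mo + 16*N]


Apply the PREN formula: PREN = Cr + 3.3*Mo + 16*N
PREN = 26.9 + 3.3*2.2 + 16*0.12
PREN = 26.9 + 7.26 + 1.92 = 36.08

36.08


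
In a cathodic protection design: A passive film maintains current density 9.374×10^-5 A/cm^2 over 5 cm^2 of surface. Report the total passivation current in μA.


I = i_pass * A, then convert A → μA (×10^6)
I = 9.374×10^-5 * 5 * 10^6 = 468.7 μA

468.7 μA


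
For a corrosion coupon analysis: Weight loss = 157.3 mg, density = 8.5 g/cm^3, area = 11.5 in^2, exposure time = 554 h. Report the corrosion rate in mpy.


Apply the mpy weight-loss relation: CR = 534 * W / (D * A * T)
Numerator: 534 * 157.3 = 83998.2
Denominator: 8.5 * 11.5 * 554 = 54153.5
CR = 83998.2 / 54153.5 = 1.55111 mpy

1.55111 mpy


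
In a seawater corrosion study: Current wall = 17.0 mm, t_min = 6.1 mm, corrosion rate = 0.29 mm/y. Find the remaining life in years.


Apply the remaining-life relation: RL = (t_current − t_min) / CR
RL = (17.0 − 6.1) / 0.29 = 10.9 / 0.29 = 37.6 years

37.6 years


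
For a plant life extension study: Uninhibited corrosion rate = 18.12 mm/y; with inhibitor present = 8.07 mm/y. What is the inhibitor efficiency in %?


Apply the inhibitor-efficiency definition: IE = (CR_blank − CR_inh)/CR_blank × 100
IE = (18.12 − 8.07) / 18.12 × 100
IE = 10.05 / 18.12 × 100 = 55.5 %

55.5 %


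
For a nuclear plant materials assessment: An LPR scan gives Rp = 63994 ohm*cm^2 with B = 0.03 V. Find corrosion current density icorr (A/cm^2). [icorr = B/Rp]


Apply the Stern-Geary relation: icorr = B / Rp
icorr = 0.03 / 63994 = 4.688×10^-7 A/cm^2

4.688×10^-7 A/cm^2


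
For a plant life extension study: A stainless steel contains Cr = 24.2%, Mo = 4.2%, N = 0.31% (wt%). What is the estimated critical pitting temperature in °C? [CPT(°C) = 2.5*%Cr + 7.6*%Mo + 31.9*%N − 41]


Apply the ASTM G48 empirical CPT estimate: CPT(°C) = 2.5*%Cr + 7.6*%Mo + 31.9*%N − 41
2.5*24.2 = 60.5; 7.6*4.2 = 31.92; 31.9*0.31 = 9.889
CPT = 60.5 + 31.92 + 9.889 − 41 = 61.309 °C
Rounded to 0.1 °C: CPT ≈ 61.3 °C

61.3 °C


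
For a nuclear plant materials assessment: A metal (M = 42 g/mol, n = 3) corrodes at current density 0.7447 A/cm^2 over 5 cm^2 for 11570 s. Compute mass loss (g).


Apply Faraday's law: m = i*A*t*M / (n*F)
Total charge passed Q = i*A*t = 0.7447*5*11570 = 43080.895 C
m = Q*M/(n*F) = 43080.895*42/(3*96485) = 6.25105 g

6.25105 g


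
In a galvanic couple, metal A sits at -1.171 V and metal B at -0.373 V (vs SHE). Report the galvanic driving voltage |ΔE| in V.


Driving voltage is the absolute potential difference.
|ΔE| = |-1.171 − (-0.373)| = 0.798 V

0.798 V


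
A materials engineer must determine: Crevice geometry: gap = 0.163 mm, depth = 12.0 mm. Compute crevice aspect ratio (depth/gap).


Aspect ratio = depth / gap
Ratio = 12.0 / 0.163 = 73.6

73.6


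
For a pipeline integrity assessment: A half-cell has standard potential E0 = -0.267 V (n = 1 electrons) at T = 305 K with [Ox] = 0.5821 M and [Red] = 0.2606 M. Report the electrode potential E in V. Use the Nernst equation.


Apply the Nernst equation: E = E0 + (RT/nF)*ln([Ox]/[Red])
Step 1: RT/nF = 8.314*305/(1*96485) = 0.02628149 V
Step 2: [Ox]/[Red] = 0.5821/0.2606 = 2.233691
Step 3: ln(2.233691) = 0.803655
Step 4: correction = 0.02628149 * 0.803655 = 0.0211 V
E = -0.267 + 0.0211 = -0.2459 V

-0.2459 V


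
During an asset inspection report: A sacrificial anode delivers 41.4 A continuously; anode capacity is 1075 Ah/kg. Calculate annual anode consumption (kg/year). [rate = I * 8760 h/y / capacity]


Annual consumption = current * hours per year / capacity
Rate = 41.4 * 8760 / 1075 = 337.4 kg/year

337.4 kg/year


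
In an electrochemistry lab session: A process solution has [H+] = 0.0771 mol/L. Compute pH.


pH = −log10[H+]
pH = −log10(0.0771) = 1.11

1.11


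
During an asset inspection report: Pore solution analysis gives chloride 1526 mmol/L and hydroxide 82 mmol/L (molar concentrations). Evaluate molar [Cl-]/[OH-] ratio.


Threshold parameter = [Cl-] / [OH-] (molar basis; both in mmol/L, so units cancel)
Ratio = 1526 / 82 = 18.61

18.61


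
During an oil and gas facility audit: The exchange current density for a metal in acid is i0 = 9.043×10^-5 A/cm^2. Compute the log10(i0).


i0 = 9.043×10^-5 A/cm^2
log10(i0) = -4.044

-4.044


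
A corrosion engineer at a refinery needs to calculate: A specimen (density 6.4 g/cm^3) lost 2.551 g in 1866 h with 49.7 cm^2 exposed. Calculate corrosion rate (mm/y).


Apply the mm/y weight-loss relation: CR = 87600 * W / (D * A * T)
Numerator: 87600 * 2.551 = 223467.6
Denominator: 6.4 * 49.7 * 1866 = 593537.28
CR = 223467.6 / 593537.28 = 0.3765 mm/y

0.3765 mm/y


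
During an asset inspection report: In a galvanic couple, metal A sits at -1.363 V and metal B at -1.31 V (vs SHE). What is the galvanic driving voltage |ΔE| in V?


Driving voltage is the absolute potential difference.
|ΔE| = |-1.363 − (-1.31)| = 0.053 V

0.053 V


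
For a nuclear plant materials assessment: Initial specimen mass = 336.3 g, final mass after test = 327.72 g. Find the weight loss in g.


Weight loss = initial − final
WL = 336.3 − 327.72 = 8.58 g

8.58 g


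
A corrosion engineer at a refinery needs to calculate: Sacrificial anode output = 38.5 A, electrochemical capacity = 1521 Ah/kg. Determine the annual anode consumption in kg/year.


Annual consumption = current * hours per year / capacity
Rate = 38.5 * 8760 / 1521 = 221.7 kg/year

221.7 kg/year


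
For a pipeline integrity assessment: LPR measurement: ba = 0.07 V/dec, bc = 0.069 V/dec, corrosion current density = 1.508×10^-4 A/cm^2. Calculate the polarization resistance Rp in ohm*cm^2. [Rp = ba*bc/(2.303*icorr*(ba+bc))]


Apply the Stern-Geary equation: Rp = ba*bc / (2.303*icorr*(ba+bc))
ba*bc = 0.07*0.069 = 0.00483
ba+bc = 0.139; 2.303*icorr*(ba+bc) = 2.303*1.508×10^-4*0.139 = 4.8273644×10^-5
Rp = 0.00483 / 4.8273644×10^-5 = 100.1 ohm*cm^2

100.1 ohm*cm^2


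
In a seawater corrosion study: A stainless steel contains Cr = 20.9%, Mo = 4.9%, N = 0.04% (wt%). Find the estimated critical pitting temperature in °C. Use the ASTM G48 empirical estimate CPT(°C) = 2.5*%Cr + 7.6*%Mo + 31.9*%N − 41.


Apply the ASTM G48 empirical CPT estimate: CPT(°C) = 2.5*%Cr + 7.6*%Mo + 31.9*%N − 41
2.5*20.9 = 52.25; 7.6*4.9 = 37.24; 31.9*0.04 = 1.276
CPT = 52.25 + 37.24 + 1.276 − 41 = 49.766 °C
Rounded to 0.1 °C: CPT ≈ 49.8 °C

49.8 °C


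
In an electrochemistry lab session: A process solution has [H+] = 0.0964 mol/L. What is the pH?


pH = −log10[H+]
pH = −log10(0.0964) = 1.02

1.02


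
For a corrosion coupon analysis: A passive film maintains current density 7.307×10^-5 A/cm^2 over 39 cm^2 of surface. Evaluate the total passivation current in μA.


I = i_pass * A, then convert A → μA (×10^6)
I = 7.307×10^-5 * 39 * 10^6 = 2849.73 μA

2849.73 μA


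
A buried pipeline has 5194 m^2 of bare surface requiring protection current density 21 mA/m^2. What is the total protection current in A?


I = area * current density, then convert mA → A (÷1000)
I = 5194 * 21 / 1000 = 109.07 A

109.07 A


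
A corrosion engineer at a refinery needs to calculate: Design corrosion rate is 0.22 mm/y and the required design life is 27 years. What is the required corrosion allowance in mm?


Corrosion allowance = CR × design life
CA = 0.22 * 27 = 5.94 mm

5.94 mm


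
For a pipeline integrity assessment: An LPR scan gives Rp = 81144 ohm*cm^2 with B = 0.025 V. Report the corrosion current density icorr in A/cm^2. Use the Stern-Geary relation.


Apply the Stern-Geary relation: icorr = B / Rp
icorr = 0.025 / 81144 = 3.081×10^-7 A/cm^2

3.081×10^-7 A/cm^2


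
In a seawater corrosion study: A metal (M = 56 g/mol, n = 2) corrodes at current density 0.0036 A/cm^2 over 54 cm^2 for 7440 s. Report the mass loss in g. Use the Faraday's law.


Apply Faraday's law: m = i*A*t*M / (n*F)
Total charge passed Q = i*A*t = 0.0036*54*7440 = 1446.336 C
m = Q*M/(n*F) = 1446.336*56/(2*96485) = 0.41973 g

0.41973 g


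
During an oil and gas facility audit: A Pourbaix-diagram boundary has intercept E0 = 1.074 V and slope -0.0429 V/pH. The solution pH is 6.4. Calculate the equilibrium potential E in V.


Apply the Pourbaix line equation: E = E0 + slope*pH
E = 1.074 + (-0.0429)*6.4 = 1.074 + (-0.27456) = 0.79944 V
Rounded to 4 decimal places: E = 0.7994 V

0.7994 V


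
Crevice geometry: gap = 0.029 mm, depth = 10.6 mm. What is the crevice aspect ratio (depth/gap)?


Aspect ratio = depth / gap
Ratio = 10.6 / 0.029 = 365.5

365.5


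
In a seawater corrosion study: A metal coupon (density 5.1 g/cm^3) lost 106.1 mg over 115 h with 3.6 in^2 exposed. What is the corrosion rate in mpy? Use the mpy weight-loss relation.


Apply the mpy weight-loss relation: CR = 534 * W / (D * A * T)
Numerator: 534 * 106.1 = 56657.4
Denominator: 5.1 * 3.6 * 115 = 2111.4
CR = 56657.4 / 2111.4 = 26.83404 mpy

26.83404 mpy


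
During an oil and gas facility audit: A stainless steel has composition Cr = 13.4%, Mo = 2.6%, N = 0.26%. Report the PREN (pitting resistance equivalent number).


Apply the PREN formula: PREN = Cr + 3.3*Mo + 16*N
PREN = 13.4 + 3.3*2.6 + 16*0.26
PREN = 13.4 + 8.58 + 4.16 = 26.14

26.14


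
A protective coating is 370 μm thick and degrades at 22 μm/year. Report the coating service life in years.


Service life = thickness / degradation rate
Life = 370 / 22 = 16.8 years

16.8 years


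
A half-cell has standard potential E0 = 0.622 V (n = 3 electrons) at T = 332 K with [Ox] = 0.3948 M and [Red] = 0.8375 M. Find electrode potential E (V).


Apply the Nernst equation: E = E0 + (RT/nF)*ln([Ox]/[Red])
Step 1: RT/nF = 8.314*332/(3*96485) = 0.00953602 V
Step 2: [Ox]/[Red] = 0.3948/0.8375 = 0.471403
Step 3: ln(0.471403) = -0.752042
Step 4: correction = 0.00953602 * -0.752042 = -0.0072 V
E = 0.622 + -0.0072 = 0.6148 V

0.6148 V


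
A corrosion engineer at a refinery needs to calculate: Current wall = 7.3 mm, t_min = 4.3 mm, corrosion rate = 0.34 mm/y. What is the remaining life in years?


Apply the remaining-life relation: RL = (t_current − t_min) / CR
RL = (7.3 − 4.3) / 0.34 = 3.0 / 0.34 = 8.8 years

8.8 years


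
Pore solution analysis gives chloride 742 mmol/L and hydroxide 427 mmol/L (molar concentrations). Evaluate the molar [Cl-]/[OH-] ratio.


Threshold parameter = [Cl-] / [OH-] (molar basis; both in mmol/L, so units cancel)
Ratio = 742 / 427 = 1.74

1.74


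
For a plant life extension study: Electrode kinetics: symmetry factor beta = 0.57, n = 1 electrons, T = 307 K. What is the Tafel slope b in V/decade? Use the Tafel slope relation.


Apply the Tafel slope relation: b = 2.303*R*T/(beta*n*F)
Numerator: 2.303 * 8.314 * 307 = 5878.17
Denominator: 0.57 * 1 * 96485 = 54996.45
b = 5878.17 / 54996.45 = 0.107 V/decade

0.107 V/decade


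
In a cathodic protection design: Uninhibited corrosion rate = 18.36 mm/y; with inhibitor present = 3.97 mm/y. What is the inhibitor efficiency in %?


Apply the inhibitor-efficiency definition: IE = (CR_blank − CR_inh)/CR_blank × 100
IE = (18.36 − 3.97) / 18.36 × 100
IE = 14.39 / 18.36 × 100 = 78.4 %

78.4 %


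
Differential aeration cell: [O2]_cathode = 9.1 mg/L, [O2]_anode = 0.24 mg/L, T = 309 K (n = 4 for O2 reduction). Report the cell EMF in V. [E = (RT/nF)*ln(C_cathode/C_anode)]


Apply the Nernst concentration-cell relation: E = (RT/nF)*ln(C_cathode/C_anode)
RT/nF = 8.314*309/(4*96485) = 0.00665654 V
ln(9.1/0.24) = 3.63539
E = 0.00665654 * 3.63539 = 0.0242 V

0.0242 V


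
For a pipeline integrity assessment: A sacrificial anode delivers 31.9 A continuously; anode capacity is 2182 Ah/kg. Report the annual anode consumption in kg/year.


Annual consumption = current * hours per year / capacity
Rate = 31.9 * 8760 / 2182 = 128.1 kg/year

128.1 kg/year


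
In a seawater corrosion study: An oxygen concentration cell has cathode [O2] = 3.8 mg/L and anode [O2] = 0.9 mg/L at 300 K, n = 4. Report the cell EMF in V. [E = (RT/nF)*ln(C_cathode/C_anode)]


Apply the Nernst concentration-cell relation: E = (RT/nF)*ln(C_cathode/C_anode)
RT/nF = 8.314*300/(4*96485) = 0.00646266 V
ln(3.8/0.9) = 1.44036
E = 0.00646266 * 1.44036 = 0.00931 V

0.00931 V


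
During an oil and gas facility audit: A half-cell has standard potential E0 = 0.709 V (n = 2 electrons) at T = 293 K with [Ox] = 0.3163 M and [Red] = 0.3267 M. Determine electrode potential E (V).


Apply the Nernst equation: E = E0 + (RT/nF)*ln([Ox]/[Red])
Step 1: RT/nF = 8.314*293/(2*96485) = 0.01262373 V
Step 2: [Ox]/[Red] = 0.3163/0.3267 = 0.968167
Step 3: ln(0.968167) = -0.032351
Step 4: correction = 0.01262373 * -0.032351 = -0.0004 V
E = 0.709 + -0.0004 = 0.7086 V

0.7086 V


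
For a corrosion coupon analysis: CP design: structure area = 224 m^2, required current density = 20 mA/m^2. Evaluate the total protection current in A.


I = area * current density, then convert mA → A (÷1000)
I = 224 * 20 / 1000 = 4.48 A

4.48 A


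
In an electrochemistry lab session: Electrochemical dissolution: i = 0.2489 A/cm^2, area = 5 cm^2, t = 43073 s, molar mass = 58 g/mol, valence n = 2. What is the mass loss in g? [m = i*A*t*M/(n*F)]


Apply Faraday's law: m = i*A*t*M / (n*F)
Total charge passed Q = i*A*t = 0.2489*5*43073 = 53604.3485 C
m = Q*M/(n*F) = 53604.3485*58/(2*96485) = 16.11158 g

16.11158 g


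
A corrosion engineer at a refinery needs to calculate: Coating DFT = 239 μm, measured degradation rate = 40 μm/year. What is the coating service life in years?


Service life = thickness / degradation rate
Life = 239 / 40 = 6.0 years

6.0 years


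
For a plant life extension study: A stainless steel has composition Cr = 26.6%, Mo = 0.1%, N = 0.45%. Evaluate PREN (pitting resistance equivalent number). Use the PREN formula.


Apply the PREN formula: PREN = Cr + 3.3*Mo + 16*N
PREN = 26.6 + 3.3*0.1 + 16*0.45
PREN = 26.6 + 0.33 + 7.2 = 34.13

34.13


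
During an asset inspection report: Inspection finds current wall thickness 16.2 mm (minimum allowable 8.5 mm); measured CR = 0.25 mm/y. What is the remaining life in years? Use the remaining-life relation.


Apply the remaining-life relation: RL = (t_current − t_min) / CR
RL = (16.2 − 8.5) / 0.25 = 7.7 / 0.25 = 30.8 years

30.8 years


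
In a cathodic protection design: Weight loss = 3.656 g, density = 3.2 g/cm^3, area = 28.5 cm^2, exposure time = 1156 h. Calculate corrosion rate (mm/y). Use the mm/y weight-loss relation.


Apply the mm/y weight-loss relation: CR = 87600 * W / (D * A * T)
Numerator: 87600 * 3.656 = 320265.6
Denominator: 3.2 * 28.5 * 1156 = 105427.2
CR = 320265.6 / 105427.2 = 3.03779 mm/y

3.03779 mm/y


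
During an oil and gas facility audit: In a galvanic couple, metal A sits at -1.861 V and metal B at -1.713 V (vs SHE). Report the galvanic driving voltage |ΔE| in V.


Driving voltage is the absolute potential difference.
|ΔE| = |-1.861 − (-1.713)| = 0.148 V

0.148 V


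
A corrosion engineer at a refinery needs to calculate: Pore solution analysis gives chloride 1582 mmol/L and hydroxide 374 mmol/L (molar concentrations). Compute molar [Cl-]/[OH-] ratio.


Threshold parameter = [Cl-] / [OH-] (molar basis; both in mmol/L, so units cancel)
Ratio = 1582 / 374 = 4.23

4.23


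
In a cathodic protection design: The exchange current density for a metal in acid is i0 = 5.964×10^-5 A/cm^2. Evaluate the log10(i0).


i0 = 5.964×10^-5 A/cm^2
log10(i0) = -4.224

-4.224


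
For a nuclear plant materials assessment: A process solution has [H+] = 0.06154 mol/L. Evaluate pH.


pH = −log10[H+]
pH = −log10(0.06154) = 1.21

1.21


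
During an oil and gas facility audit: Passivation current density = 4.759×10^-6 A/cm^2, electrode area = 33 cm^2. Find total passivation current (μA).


I = i_pass * A, then convert A → μA (×10^6)
I = 4.759×10^-6 * 33 * 10^6 = 157.05 μA

157.05 μA


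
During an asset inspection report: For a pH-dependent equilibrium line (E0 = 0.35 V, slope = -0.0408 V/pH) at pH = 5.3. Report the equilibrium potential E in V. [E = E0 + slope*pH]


Apply the Pourbaix line equation: E = E0 + slope*pH
E = 0.35 + (-0.0408)*5.3 = 0.35 + (-0.21624) = 0.13376 V
Rounded to 3 decimal places: E = 0.134 V

0.134 V


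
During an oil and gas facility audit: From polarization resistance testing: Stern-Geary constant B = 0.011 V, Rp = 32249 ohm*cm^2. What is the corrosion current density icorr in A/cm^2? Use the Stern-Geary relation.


Apply the Stern-Geary relation: icorr = B / Rp
icorr = 0.011 / 32249 = 3.411×10^-7 A/cm^2

3.411×10^-7 A/cm^2


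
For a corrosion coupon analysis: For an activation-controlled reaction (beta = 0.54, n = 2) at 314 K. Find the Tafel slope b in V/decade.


Apply the Tafel slope relation: b = 2.303*R*T/(beta*n*F)
Numerator: 2.303 * 8.314 * 314 = 6012.2
Denominator: 0.54 * 2 * 96485 = 104203.8
b = 6012.2 / 104203.8 = 0.0577 V/decade

0.0577 V/decade


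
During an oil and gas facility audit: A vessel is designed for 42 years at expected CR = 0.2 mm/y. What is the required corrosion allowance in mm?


Corrosion allowance = CR × design life
CA = 0.2 * 42 = 8.4 mm

8.4 mm


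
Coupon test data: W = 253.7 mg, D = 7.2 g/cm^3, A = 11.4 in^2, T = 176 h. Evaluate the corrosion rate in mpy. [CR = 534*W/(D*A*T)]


Apply the mpy weight-loss relation: CR = 534 * W / (D * A * T)
Numerator: 534 * 253.7 = 135475.8
Denominator: 7.2 * 11.4 * 176 = 14446.08
CR = 135475.8 / 14446.08 = 9.378 mpy

9.378 mpy


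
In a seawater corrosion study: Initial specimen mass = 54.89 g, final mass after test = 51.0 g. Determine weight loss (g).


Weight loss = initial − final
WL = 54.89 − 51.0 = 3.89 g

3.89 g


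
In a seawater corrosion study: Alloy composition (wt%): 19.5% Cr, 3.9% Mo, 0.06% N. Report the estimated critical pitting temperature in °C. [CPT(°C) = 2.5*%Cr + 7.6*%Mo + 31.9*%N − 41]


Apply the ASTM G48 empirical CPT estimate: CPT(°C) = 2.5*%Cr + 7.6*%Mo + 31.9*%N − 41
2.5*19.5 = 48.75; 7.6*3.9 = 29.64; 31.9*0.06 = 1.914
CPT = 48.75 + 29.64 + 1.914 − 41 = 39.304 °C
Rounded to 0.1 °C: CPT ≈ 39.3 °C

39.3 °C


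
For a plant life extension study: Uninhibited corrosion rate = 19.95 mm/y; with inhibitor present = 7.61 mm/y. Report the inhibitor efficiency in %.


Apply the inhibitor-efficiency definition: IE = (CR_blank − CR_inh)/CR_blank × 100
IE = (19.95 − 7.61) / 19.95 × 100
IE = 12.34 / 19.95 × 100 = 61.9 %

61.9 %


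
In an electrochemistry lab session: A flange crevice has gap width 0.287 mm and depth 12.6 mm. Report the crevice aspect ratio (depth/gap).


Aspect ratio = depth / gap
Ratio = 12.6 / 0.287 = 43.9

43.9


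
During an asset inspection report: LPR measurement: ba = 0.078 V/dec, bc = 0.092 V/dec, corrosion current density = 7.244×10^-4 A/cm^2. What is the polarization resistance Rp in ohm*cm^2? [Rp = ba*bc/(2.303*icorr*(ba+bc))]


Apply the Stern-Geary equation: Rp = ba*bc / (2.303*icorr*(ba+bc))
ba*bc = 0.078*0.092 = 0.007176
ba+bc = 0.17; 2.303*icorr*(ba+bc) = 2.303*7.244×10^-4*0.17 = 2.8360984×10^-4
Rp = 0.007176 / 2.8360984×10^-4 = 25.3 ohm*cm^2

25.3 ohm*cm^2


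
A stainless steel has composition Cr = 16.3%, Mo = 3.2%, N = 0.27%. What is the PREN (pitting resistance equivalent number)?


Apply the PREN formula: PREN = Cr + 3.3*Mo + 16*N
PREN = 16.3 + 3.3*3.2 + 16*0.27
PREN = 16.3 + 10.56 + 4.32 = 31.18

31.18


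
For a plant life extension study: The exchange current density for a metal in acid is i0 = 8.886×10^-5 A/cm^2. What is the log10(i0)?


i0 = 8.886×10^-5 A/cm^2
log10(i0) = -4.051

-4.051


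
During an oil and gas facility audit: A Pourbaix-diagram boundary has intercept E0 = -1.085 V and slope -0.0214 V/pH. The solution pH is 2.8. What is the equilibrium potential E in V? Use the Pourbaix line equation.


Apply the Pourbaix line equation: E = E0 + slope*pH
E = -1.085 + (-0.0214)*2.8 = -1.085 + (-0.05992) = -1.14492 V
Rounded to 3 decimal places: E = -1.145 V

-1.145 V


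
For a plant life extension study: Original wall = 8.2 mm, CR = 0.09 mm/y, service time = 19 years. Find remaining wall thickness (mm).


Remaining wall = original − CR × time
t = 8.2 − 0.09*19 = 8.2 − 1.71 = 6.49 mm

6.49 mm


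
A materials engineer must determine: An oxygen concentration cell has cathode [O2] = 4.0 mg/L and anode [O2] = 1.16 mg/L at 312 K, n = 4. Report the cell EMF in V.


Apply the Nernst concentration-cell relation: E = (RT/nF)*ln(C_cathode/C_anode)
RT/nF = 8.314*312/(4*96485) = 0.00672117 V
ln(4.0/1.16) = 1.23787
E = 0.00672117 * 1.23787 = 0.00832 V

0.00832 V


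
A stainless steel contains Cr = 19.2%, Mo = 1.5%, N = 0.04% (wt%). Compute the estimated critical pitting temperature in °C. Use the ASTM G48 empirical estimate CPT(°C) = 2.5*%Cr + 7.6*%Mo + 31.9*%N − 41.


Apply the ASTM G48 empirical CPT estimate: CPT(°C) = 2.5*%Cr + 7.6*%Mo + 31.9*%N − 41
2.5*19.2 = 48; 7.6*1.5 = 11.4; 31.9*0.04 = 1.276
CPT = 48 + 11.4 + 1.276 − 41 = 19.676 °C
Rounded to 0.1 °C: CPT ≈ 19.7 °C

19.7 °C


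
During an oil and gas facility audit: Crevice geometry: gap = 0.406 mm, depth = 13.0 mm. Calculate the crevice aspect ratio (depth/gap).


Aspect ratio = depth / gap
Ratio = 13.0 / 0.406 = 32.0

32.0


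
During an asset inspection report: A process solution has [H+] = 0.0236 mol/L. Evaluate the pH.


pH = −log10[H+]
pH = −log10(0.0236) = 1.63

1.63


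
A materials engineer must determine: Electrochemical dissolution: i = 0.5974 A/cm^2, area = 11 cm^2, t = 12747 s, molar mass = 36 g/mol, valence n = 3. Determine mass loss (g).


Apply Faraday's law: m = i*A*t*M / (n*F)
Total charge passed Q = i*A*t = 0.5974*11*12747 = 83765.6358 C
m = Q*M/(n*F) = 83765.6358*36/(3*96485) = 10.41807 g

10.41807 g


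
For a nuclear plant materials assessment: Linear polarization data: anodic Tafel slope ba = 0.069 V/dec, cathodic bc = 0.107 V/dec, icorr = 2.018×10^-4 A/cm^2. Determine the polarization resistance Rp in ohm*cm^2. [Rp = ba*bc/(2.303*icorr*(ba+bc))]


Apply the Stern-Geary equation: Rp = ba*bc / (2.303*icorr*(ba+bc))
ba*bc = 0.069*0.107 = 0.007383
ba+bc = 0.176; 2.303*icorr*(ba+bc) = 2.303*2.018×10^-4*0.176 = 8.179519×10^-5
Rp = 0.007383 / 8.179519×10^-5 = 90.3 ohm*cm^2

90.3 ohm*cm^2


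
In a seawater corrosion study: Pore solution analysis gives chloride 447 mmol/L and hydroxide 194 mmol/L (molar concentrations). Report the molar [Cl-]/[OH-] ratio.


Threshold parameter = [Cl-] / [OH-] (molar basis; both in mmol/L, so units cancel)
Ratio = 447 / 194 = 2.3

2.3


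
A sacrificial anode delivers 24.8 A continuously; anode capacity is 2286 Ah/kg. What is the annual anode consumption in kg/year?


Annual consumption = current * hours per year / capacity
Rate = 24.8 * 8760 / 2286 = 95.0 kg/year

95.0 kg/year


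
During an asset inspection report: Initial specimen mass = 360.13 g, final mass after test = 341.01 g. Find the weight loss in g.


Weight loss = initial − final
WL = 360.13 − 341.01 = 19.12 g

19.12 g


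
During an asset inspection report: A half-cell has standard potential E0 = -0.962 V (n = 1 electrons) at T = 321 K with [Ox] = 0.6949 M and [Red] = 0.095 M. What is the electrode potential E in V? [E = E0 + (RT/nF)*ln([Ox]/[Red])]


Apply the Nernst equation: E = E0 + (RT/nF)*ln([Ox]/[Red])
Step 1: RT/nF = 8.314*321/(1*96485) = 0.0276602 V
Step 2: [Ox]/[Red] = 0.6949/0.095 = 7.314737
Step 3: ln(7.314737) = 1.989891
Step 4: correction = 0.0276602 * 1.989891 = 0.055 V
E = -0.962 + 0.055 = -0.907 V

-0.907 V


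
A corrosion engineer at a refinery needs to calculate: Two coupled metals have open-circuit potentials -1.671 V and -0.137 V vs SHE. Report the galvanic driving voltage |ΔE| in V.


Driving voltage is the absolute potential difference.
|ΔE| = |-1.671 − (-0.137)| = 1.534 V

1.534 V


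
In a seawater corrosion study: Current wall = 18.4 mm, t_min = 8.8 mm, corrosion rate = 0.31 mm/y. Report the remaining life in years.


Apply the remaining-life relation: RL = (t_current − t_min) / CR
RL = (18.4 − 8.8) / 0.31 = 9.6 / 0.31 = 31.0 years

31.0 years


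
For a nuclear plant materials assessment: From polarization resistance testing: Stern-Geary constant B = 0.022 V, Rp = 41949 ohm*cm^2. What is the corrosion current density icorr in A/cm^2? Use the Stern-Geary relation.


Apply the Stern-Geary relation: icorr = B / Rp
icorr = 0.022 / 41949 = 5.244×10^-7 A/cm^2

5.244×10^-7 A/cm^2


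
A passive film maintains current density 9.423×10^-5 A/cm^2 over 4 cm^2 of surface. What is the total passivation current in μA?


I = i_pass * A, then convert A → μA (×10^6)
I = 9.423×10^-5 * 4 * 10^6 = 376.92 μA

376.92 μA


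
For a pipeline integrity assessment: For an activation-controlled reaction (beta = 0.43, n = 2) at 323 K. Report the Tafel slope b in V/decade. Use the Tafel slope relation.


Apply the Tafel slope relation: b = 2.303*R*T/(beta*n*F)
Numerator: 2.303 * 8.314 * 323 = 6184.53
Denominator: 0.43 * 2 * 96485 = 82977.1
b = 6184.53 / 82977.1 = 0.0745 V/decade

0.0745 V/decade


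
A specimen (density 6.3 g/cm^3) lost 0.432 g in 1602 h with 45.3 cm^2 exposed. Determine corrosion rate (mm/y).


Apply the mm/y weight-loss relation: CR = 87600 * W / (D * A * T)
Numerator: 87600 * 0.432 = 37843.2
Denominator: 6.3 * 45.3 * 1602 = 457194.78
CR = 37843.2 / 457194.78 = 0.08277 mm/y

0.08277 mm/y


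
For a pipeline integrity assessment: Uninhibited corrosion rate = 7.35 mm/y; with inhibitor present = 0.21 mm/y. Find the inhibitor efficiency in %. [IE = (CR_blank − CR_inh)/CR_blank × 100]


Apply the inhibitor-efficiency definition: IE = (CR_blank − CR_inh)/CR_blank × 100
IE = (7.35 − 0.21) / 7.35 × 100
IE = 7.14 / 7.35 × 100 = 97.1 %

97.1 %


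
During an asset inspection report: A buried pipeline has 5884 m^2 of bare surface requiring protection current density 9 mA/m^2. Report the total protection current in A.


I = area * current density, then convert mA → A (÷1000)
I = 5884 * 9 / 1000 = 52.96 A

52.96 A


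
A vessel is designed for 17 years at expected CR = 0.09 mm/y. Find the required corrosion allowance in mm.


Corrosion allowance = CR × design life
CA = 0.09 * 17 = 1.53 mm

1.53 mm


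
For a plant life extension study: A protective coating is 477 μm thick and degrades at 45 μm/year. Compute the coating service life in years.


Service life = thickness / degradation rate
Life = 477 / 45 = 10.6 years

10.6 years


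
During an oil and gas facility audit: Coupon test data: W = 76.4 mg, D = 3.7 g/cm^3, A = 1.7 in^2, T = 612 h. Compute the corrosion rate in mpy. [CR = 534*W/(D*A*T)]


Apply the mpy weight-loss relation: CR = 534 * W / (D * A * T)
Numerator: 534 * 76.4 = 40797.6
Denominator: 3.7 * 1.7 * 612 = 3849.48
CR = 40797.6 / 3849.48 = 10.5982 mpy

10.5982 mpy


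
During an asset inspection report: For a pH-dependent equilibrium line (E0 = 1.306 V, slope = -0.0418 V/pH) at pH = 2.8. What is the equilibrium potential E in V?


Apply the Pourbaix line equation: E = E0 + slope*pH
E = 1.306 + (-0.0418)*2.8 = 1.306 + (-0.11704) = 1.18896 V
Rounded to 4 decimal places: E = 1.1890 V

1.1890 V


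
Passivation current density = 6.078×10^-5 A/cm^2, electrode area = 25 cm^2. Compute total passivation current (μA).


I = i_pass * A, then convert A → μA (×10^6)
I = 6.078×10^-5 * 25 * 10^6 = 1519.5 μA

1519.5 μA


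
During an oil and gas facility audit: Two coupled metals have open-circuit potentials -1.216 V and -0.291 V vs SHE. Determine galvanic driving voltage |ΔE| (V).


Driving voltage is the absolute potential difference.
|ΔE| = |-1.216 − (-0.291)| = 0.925 V

0.925 V


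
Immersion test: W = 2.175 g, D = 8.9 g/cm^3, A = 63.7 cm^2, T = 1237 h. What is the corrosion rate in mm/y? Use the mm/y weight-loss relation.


Apply the mm/y weight-loss relation: CR = 87600 * W / (D * A * T)
Numerator: 87600 * 2.175 = 190530.0
Denominator: 8.9 * 63.7 * 1237 = 701292.41
CR = 190530.0 / 701292.41 = 0.2717 mm/y

0.2717 mm/y


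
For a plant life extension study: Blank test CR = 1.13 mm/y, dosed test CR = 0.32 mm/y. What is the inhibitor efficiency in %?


Apply the inhibitor-efficiency definition: IE = (CR_blank − CR_inh)/CR_blank × 100
IE = (1.13 − 0.32) / 1.13 × 100
IE = 0.81 / 1.13 × 100 = 71.7 %

71.7 %


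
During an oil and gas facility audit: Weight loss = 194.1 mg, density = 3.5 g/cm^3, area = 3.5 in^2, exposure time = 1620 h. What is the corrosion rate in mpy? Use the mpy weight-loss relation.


Apply the mpy weight-loss relation: CR = 534 * W / (D * A * T)
Numerator: 534 * 194.1 = 103649.4
Denominator: 3.5 * 3.5 * 1620 = 19845.0
CR = 103649.4 / 19845.0 = 5.223 mpy

5.223 mpy


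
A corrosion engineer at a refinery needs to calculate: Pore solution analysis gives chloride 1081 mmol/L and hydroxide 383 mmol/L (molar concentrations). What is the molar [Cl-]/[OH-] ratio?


Threshold parameter = [Cl-] / [OH-] (molar basis; both in mmol/L, so units cancel)
Ratio = 1081 / 383 = 2.82

2.82


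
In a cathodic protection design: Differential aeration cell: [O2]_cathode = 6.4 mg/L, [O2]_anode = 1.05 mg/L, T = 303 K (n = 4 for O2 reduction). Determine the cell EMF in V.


Apply the Nernst concentration-cell relation: E = (RT/nF)*ln(C_cathode/C_anode)
RT/nF = 8.314*303/(4*96485) = 0.00652729 V
ln(6.4/1.05) = 1.80751
E = 0.00652729 * 1.80751 = 0.0118 V

0.0118 V


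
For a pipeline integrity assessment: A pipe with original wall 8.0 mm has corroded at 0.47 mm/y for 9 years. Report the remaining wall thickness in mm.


Remaining wall = original − CR × time
t = 8.0 − 0.47*9 = 8.0 − 4.23 = 3.77 mm

3.77 mm


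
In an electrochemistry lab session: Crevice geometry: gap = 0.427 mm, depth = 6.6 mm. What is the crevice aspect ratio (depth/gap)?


Aspect ratio = depth / gap
Ratio = 6.6 / 0.427 = 15.5

15.5


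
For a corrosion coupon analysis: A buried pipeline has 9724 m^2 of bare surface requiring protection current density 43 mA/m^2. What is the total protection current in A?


I = area * current density, then convert mA → A (÷1000)
I = 9724 * 43 / 1000 = 418.13 A

418.13 A


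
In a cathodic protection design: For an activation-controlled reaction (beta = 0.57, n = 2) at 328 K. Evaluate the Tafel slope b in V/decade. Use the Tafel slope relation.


Apply the Tafel slope relation: b = 2.303*R*T/(beta*n*F)
Numerator: 2.303 * 8.314 * 328 = 6280.26
Denominator: 0.57 * 2 * 96485 = 109992.9
b = 6280.26 / 109992.9 = 0.057 V/decade

0.057 V/decade


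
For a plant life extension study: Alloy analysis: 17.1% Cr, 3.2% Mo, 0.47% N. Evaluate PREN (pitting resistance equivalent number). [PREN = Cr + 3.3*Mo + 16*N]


Apply the PREN formula: PREN = Cr + 3.3*Mo + 16*N
PREN = 17.1 + 3.3*3.2 + 16*0.47
PREN = 17.1 + 10.56 + 7.52 = 35.18

35.18


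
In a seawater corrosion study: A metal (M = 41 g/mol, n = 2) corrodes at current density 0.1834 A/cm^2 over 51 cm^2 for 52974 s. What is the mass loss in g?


Apply Faraday's law: m = i*A*t*M / (n*F)
Total charge passed Q = i*A*t = 0.1834*51*52974 = 495487.0116 C
m = Q*M/(n*F) = 495487.0116*41/(2*96485) = 105.275 g

105.275 g


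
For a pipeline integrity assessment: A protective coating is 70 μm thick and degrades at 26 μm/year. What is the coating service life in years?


Service life = thickness / degradation rate
Life = 70 / 26 = 2.7 years

2.7 years


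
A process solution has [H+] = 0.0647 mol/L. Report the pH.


pH = −log10[H+]
pH = −log10(0.0647) = 1.19

1.19


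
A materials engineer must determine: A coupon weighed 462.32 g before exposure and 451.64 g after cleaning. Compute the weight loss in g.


Weight loss = initial − final
WL = 462.32 − 451.64 = 10.68 g

10.68 g


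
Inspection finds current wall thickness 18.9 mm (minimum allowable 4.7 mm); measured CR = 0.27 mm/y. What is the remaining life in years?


Apply the remaining-life relation: RL = (t_current − t_min) / CR
RL = (18.9 − 4.7) / 0.27 = 14.2 / 0.27 = 52.6 years

52.6 years


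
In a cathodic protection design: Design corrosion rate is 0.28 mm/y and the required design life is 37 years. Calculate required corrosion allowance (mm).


Corrosion allowance = CR × design life
CA = 0.28 * 37 = 10.36 mm

10.36 mm


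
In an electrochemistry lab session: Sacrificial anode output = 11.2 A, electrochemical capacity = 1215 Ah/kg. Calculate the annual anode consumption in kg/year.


Annual consumption = current * hours per year / capacity
Rate = 11.2 * 8760 / 1215 = 80.8 kg/year

80.8 kg/year


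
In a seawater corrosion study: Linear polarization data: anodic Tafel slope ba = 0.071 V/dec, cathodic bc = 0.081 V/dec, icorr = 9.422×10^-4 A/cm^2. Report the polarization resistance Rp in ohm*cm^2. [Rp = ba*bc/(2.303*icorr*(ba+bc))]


Apply the Stern-Geary equation: Rp = ba*bc / (2.303*icorr*(ba+bc))
ba*bc = 0.071*0.081 = 0.005751
ba+bc = 0.152; 2.303*icorr*(ba+bc) = 2.303*9.422×10^-4*0.152 = 3.2982276×10^-4
Rp = 0.005751 / 3.2982276×10^-4 = 17.44 ohm*cm^2

17.44 ohm*cm^2


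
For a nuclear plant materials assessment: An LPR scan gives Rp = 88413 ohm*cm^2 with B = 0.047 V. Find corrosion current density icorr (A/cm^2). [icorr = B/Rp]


Apply the Stern-Geary relation: icorr = B / Rp
icorr = 0.047 / 88413 = 5.316×10^-7 A/cm^2

5.316×10^-7 A/cm^2


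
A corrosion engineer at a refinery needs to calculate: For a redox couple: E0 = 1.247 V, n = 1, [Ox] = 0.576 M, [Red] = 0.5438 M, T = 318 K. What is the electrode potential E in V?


Apply the Nernst equation: E = E0 + (RT/nF)*ln([Ox]/[Red])
Step 1: RT/nF = 8.314*318/(1*96485) = 0.02740169 V
Step 2: [Ox]/[Red] = 0.576/0.5438 = 1.059213
Step 3: ln(1.059213) = 0.057526
Step 4: correction = 0.02740169 * 0.057526 = 0.0016 V
E = 1.247 + 0.0016 = 1.2486 V

1.2486 V


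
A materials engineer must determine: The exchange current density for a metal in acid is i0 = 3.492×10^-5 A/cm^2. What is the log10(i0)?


i0 = 3.492×10^-5 A/cm^2
log10(i0) = -4.457

-4.457


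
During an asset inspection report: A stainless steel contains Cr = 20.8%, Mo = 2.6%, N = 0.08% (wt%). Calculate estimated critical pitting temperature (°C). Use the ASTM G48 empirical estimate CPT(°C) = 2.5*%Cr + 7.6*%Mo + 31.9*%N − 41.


Apply the ASTM G48 empirical CPT estimate: CPT(°C) = 2.5*%Cr + 7.6*%Mo + 31.9*%N − 41
2.5*20.8 = 52; 7.6*2.6 = 19.76; 31.9*0.08 = 2.552
CPT = 52 + 19.76 + 2.552 − 41 = 33.312 °C
Rounded to 0.1 °C: CPT ≈ 33.3 °C

33.3 °C


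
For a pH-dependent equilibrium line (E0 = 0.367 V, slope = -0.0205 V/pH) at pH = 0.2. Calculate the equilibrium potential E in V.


Apply the Pourbaix line equation: E = E0 + slope*pH
E = 0.367 + (-0.0205)*0.2 = 0.367 + (-0.0041) = 0.3629 V
Rounded to 4 decimal places: E = 0.3629 V

0.3629 V


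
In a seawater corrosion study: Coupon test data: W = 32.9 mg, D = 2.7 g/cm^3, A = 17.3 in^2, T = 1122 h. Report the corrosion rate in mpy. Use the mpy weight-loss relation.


Apply the mpy weight-loss relation: CR = 534 * W / (D * A * T)
Numerator: 534 * 32.9 = 17568.6
Denominator: 2.7 * 17.3 * 1122 = 52408.62
CR = 17568.6 / 52408.62 = 0.3352 mpy

0.3352 mpy


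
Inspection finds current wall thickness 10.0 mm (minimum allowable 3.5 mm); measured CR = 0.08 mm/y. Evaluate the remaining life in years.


Apply the remaining-life relation: RL = (t_current − t_min) / CR
RL = (10.0 − 3.5) / 0.08 = 6.5 / 0.08 = 81.3 years

81.3 years


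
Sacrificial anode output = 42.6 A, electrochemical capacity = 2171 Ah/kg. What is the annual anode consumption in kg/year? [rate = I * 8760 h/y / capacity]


Annual consumption = current * hours per year / capacity
Rate = 42.6 * 8760 / 2171 = 171.9 kg/year

171.9 kg/year


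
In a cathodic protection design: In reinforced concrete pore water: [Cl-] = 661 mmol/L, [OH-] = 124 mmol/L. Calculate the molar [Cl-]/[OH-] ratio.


Threshold parameter = [Cl-] / [OH-] (molar basis; both in mmol/L, so units cancel)
Ratio = 661 / 124 = 5.33

5.33


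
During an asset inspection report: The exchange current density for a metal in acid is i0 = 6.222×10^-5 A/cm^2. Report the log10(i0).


i0 = 6.222×10^-5 A/cm^2
log10(i0) = -4.206

-4.206


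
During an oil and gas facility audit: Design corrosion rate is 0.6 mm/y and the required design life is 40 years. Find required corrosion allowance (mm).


Corrosion allowance = CR × design life
CA = 0.6 * 40 = 24.0 mm

24.0 mm


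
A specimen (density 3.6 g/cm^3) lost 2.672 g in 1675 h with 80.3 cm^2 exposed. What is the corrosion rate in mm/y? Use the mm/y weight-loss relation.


Apply the mm/y weight-loss relation: CR = 87600 * W / (D * A * T)
Numerator: 87600 * 2.672 = 234067.2
Denominator: 3.6 * 80.3 * 1675 = 484209.0
CR = 234067.2 / 484209.0 = 0.4834 mm/y

0.4834 mm/y


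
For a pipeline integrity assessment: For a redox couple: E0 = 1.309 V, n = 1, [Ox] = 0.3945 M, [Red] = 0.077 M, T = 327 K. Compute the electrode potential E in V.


Apply the Nernst equation: E = E0 + (RT/nF)*ln([Ox]/[Red])
Step 1: RT/nF = 8.314*327/(1*96485) = 0.02817721 V
Step 2: [Ox]/[Red] = 0.3945/0.077 = 5.123377
Step 3: ln(5.123377) = 1.633814
Step 4: correction = 0.02817721 * 1.633814 = 0.046 V
E = 1.309 + 0.046 = 1.355 V

1.355 V


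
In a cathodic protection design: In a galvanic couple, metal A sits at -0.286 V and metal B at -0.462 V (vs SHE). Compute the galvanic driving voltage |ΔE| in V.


Driving voltage is the absolute potential difference.
|ΔE| = |-0.286 − (-0.462)| = 0.176 V

0.176 V


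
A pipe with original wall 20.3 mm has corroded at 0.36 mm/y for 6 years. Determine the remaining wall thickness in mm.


Remaining wall = original − CR × time
t = 20.3 − 0.36*6 = 20.3 − 2.16 = 18.14 mm

18.14 mm


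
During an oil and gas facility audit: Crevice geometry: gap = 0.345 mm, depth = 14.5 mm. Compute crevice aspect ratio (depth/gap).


Aspect ratio = depth / gap
Ratio = 14.5 / 0.345 = 42.0

42.0


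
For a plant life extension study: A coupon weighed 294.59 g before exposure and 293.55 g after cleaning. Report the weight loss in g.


Weight loss = initial − final
WL = 294.59 − 293.55 = 1.04 g

1.04 g


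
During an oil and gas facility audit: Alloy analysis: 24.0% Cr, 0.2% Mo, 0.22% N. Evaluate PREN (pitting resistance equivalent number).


Apply the PREN formula: PREN = Cr + 3.3*Mo + 16*N
PREN = 24.0 + 3.3*0.2 + 16*0.22
PREN = 24.0 + 0.66 + 3.52 = 28.18

28.18


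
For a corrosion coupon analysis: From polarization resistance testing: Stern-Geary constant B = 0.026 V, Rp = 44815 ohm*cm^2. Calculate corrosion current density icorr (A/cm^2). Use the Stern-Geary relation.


Apply the Stern-Geary relation: icorr = B / Rp
icorr = 0.026 / 44815 = 5.802×10^-7 A/cm^2

5.802×10^-7 A/cm^2


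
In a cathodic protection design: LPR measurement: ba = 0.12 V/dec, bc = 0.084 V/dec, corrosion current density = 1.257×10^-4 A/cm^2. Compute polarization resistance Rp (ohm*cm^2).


Apply the Stern-Geary equation: Rp = ba*bc / (2.303*icorr*(ba+bc))
ba*bc = 0.12*0.084 = 0.01008
ba+bc = 0.204; 2.303*icorr*(ba+bc) = 2.303*1.257×10^-4*0.204 = 5.9055368×10^-5
Rp = 0.01008 / 5.9055368×10^-5 = 170.7 ohm*cm^2

170.7 ohm*cm^2
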